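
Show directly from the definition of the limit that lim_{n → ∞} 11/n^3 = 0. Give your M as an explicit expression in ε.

M = (11/ε)^{1/3}

Suppose ε > 0. For n ≥ 1, |11/n^3 − 0| = 11/n^3.
11/n^3 < ε ⇔ n^3 > 11/ε ⇔ n > (11/ε)^{1/3}.
Take M = (11/ε)^{1/3}. Then n > M implies 11/n^3 < ε.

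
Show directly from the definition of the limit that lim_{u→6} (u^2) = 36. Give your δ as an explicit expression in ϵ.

δ = min(1, ϵ/13)

Fix ϵ > 0. We seek δ > 0 with 0 < |u − 6| < δ ⇒ |u^2 − 36| < ϵ.
Factor: u^2 − 36 = (u − 6)(u + 6), so |u^2 − 36| = |u − 6|·|u + 6|.
Restrict δ ≤ 1. Then |u − 6| < 1 gives |u| < 7, so by the triangle inequality |u + 6| ≤ 7 + 6 = 13.
Hence |u^2 − 36| ≤ 13|u − 6|, which is < ϵ once |u − 6| < ϵ/13.
Take δ = min(1, ϵ/13). If 0 < |u − 6| < δ then both bounds hold and |u^2 − 36| ≤ 13|u − 6| < 13·(ϵ/13) = ϵ.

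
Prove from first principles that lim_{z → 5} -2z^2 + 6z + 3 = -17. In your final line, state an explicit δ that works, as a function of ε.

Fix ε > 0. We want δ > 0 such that 0 < |z − 5| < δ implies |(-2z^2 + 6z + 3) + 17| < ε.
(-2z^2 + 6z + 3) + 17 = -2z^2 + 6z + 20 = (z − 5)(-2z - 4).
So |(-2z^2 + 6z + 3) + 17| = |z − 5|·|-2z - 4|.
Assume first that |z − 5| < 1, so |z| < 6. Then |-2z - 4| ≤ 2·6 + 4 = 16.
Hence |(-2z^2 + 6z + 3) + 17| ≤ 16|z − 5| < ε provided |z − 5| < ε/16.
Choosing δ = min(1, ε/16) ensures both conditions, hence |(-2z^2 + 6z + 3) + 17| < ε.

δ = min(1, ε/16)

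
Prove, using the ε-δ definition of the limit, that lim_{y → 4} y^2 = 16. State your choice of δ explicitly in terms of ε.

δ = min(1, ε/9)

Let ε > 0. We seek δ > 0 with 0 < |y − 4| < δ ⇒ |y^2 − 16| < ε.
Factor: y^2 − 16 = (y − 4)(y + 4), so |y^2 − 16| = |y − 4|·|y + 4|.
Impose δ ≤ 1 so that |y| < 5; then |y + 4| ≤ 9.
Hence |y^2 − 16| ≤ 9|y − 4|, which is < ε once |y − 4| < ε/9.
Take δ = min(1, ε/9). If 0 < |y − 4| < δ then both bounds hold and |y^2 − 16| ≤ 9|y − 4| < 9·(ε/9) = ε.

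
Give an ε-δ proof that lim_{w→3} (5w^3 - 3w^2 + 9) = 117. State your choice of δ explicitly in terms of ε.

δ = min(1, ε/164)

Let ε > 0. We want δ > 0 such that 0 < |w − 3| < δ implies |(5w^3 - 3w^2 + 9) − 117| < ε.
(5w^3 - 3w^2 + 9) − 117 = 5w^3 - 3w^2 - 108 = (w − 3)(5w^2 + 12w + 36).
So |(5w^3 - 3w^2 + 9) − 117| = |w − 3|·|5w^2 + 12w + 36|.
Require δ ≤ 1. Then |w − 3| < 1 gives |w| < 4, and by the triangle inequality |5w^2 + 12w + 36| ≤ 5·4^2 + 12·4 + 36 = 164.
Hence |(5w^3 - 3w^2 + 9) − 117| ≤ 164|w − 3| < ε provided |w − 3| < ε/164.
Take δ = min(1, ε/164). Then 0 < |w − 3| < δ gives both |w − 3| < 1 and |w − 3| < ε/164, so |(5w^3 - 3w^2 + 9) − 117| < ε.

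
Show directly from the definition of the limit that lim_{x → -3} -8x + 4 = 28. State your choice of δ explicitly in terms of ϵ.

δ = ϵ/8

Let ϵ > 0. We need δ > 0 so that 0 < |x + 3| < δ implies |(-8x + 4) − 28| < ϵ.
Since (-8x + 4) − 28 = -8(x + 3), we have |(-8x + 4) − 28| = 8|x + 3|.
Thus it suffices that |x + 3| < ϵ/8.
Take δ = ϵ/8. If 0 < |x + 3| < δ then |(-8x + 4) − 28| = 8|x + 3| < 8·(ϵ/8) = ϵ.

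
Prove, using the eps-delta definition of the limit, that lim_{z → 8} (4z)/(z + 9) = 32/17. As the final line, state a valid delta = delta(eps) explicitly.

Suppose eps > 0. We want delta > 0 with 0 < |z − 8| < delta ⇒ |(4z)/(z + 9) − (32/17)| < eps.
Combining over a common denominator, (4z)/(z + 9) − (32/17) = [(4z)·17 − 32·(z + 9)] / [17·(z + 9)] = 36(z − 8) / (17(z + 9)).
So |(4z)/(z + 9) − (32/17)| = 36|z − 8| / (17·|z + 9|).
Restrict delta ≤ 17/2. Then |z − 8| < 17/2 gives |z + 9| = |(z − 8) + 17| ≥ 17 − 17/2 = 17/2.
Hence |(4z)/(z + 9) − (32/17)| < 36|z − 8|/(17·(17/2)) = (72/289)|z − 8|, which is < eps once |z − 8| < (289/72)eps.
Take delta = min(17/2, (289/72)eps). Then 0 < |z − 8| < delta forces both bounds, so |(4z)/(z + 9) − (32/17)| < eps.

delta = min(17/2, (289/72)eps)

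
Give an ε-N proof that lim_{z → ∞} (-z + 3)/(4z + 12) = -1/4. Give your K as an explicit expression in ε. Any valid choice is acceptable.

K = (3/2)/ε

Let ε > 0. We seek K > 0 such that z > K implies |(-z + 3)/(4z + 12) + 1/4| < ε.
(-z + 3)/(4z + 12) + 1/4 = (4(-z + 3) − (-1)(4z + 12)) / (4(4z + 12)) = 24/(4(4z + 12)).
For z > 0 we have 4z + 12 > 4z, so |(-z + 3)/(4z + 12) + 1/4| = 24/(4(4z + 12)) < 24/(4·4z) = (3/2)/z.
Thus |(-z + 3)/(4z + 12) + 1/4| < ε whenever z > (3/2)/ε.
Take K = (3/2)/ε. If z > K then |(-z + 3)/(4z + 12) + 1/4| < (3/2)/z < ε.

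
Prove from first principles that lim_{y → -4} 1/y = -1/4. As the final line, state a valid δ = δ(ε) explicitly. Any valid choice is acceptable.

δ = min(2, 8ε)

Let ε > 0. We seek δ > 0 such that 0 < |y + 4| < δ implies |1/y + 1/4| < ε.
|1/y + 1/4| = |-4 − y|/(4·|y|) = |y + 4|/(4|y|).
Require δ ≤ 2 so that |y| > 4 − 2 = 2, hence 4|y| > 8.
Then |1/y + 1/4| < |y + 4|/8, which is < ε when |y + 4| < 8ε.
Take δ = min(2, 8ε). Then 0 < |y + 4| < δ gives both |y + 4| < 2 and |y + 4| < 8ε, so |1/y + 1/4| < ε.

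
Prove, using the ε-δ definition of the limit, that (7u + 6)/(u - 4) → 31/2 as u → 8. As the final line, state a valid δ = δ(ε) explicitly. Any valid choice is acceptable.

δ = min(2, (4/17)ε)

Fix ε > 0. We want δ > 0 with 0 < |u − 8| < δ ⇒ |(7u + 6)/(u - 4) − (31/2)| < ε.
Combining over a common denominator, (7u + 6)/(u - 4) − (31/2) = [(7u + 6)·4 − 62·(u - 4)] / [4·(u - 4)] = -34(u − 8) / (4(u - 4)).
So |(7u + 6)/(u - 4) − (31/2)| = 34|u − 8| / (4·|u − 4|).
Restrict δ ≤ 2. Then |u − 8| < 2 gives |u − 4| = |(u − 8) + 4| ≥ 4 − 2 = 2.
Hence |(7u + 6)/(u - 4) − (31/2)| < 34|u − 8|/(4·2) = (17/4)|u − 8|, which is < ε once |u − 8| < (4/17)ε.
Take δ = min(2, (4/17)ε). Then 0 < |u − 8| < δ forces both bounds, so |(7u + 6)/(u - 4) − (31/2)| < ε.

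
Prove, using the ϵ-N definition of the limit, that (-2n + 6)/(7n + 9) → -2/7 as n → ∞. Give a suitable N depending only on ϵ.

Fix ϵ > 0. For n ≥ 1, |(-2n + 6)/(7n + 9) + 2/7| = |60|/(7(7n + 9)) = 60/(7(7n + 9)).
Since 7n + 9 ≥ 7n for n ≥ 1, this is ≤ 60/(7·7n) = (60/49)/n.
So |(-2n + 6)/(7n + 9) + 2/7| < ϵ whenever n > (60/49)/ϵ.
Take N = (60/49)/ϵ. If n > N then |(-2n + 6)/(7n + 9) + 2/7| ≤ (60/49)/n < ϵ.

N = (60/49)/ϵ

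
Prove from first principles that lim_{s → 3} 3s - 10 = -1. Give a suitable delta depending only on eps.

Let eps > 0. We need delta > 0 so that 0 < |s − 3| < delta implies |(3s - 10) + 1| < eps.
Since (3s - 10) + 1 = 3(s − 3), we have |(3s - 10) + 1| = 3|s − 3|.
So 3|s − 3| < eps exactly when |s − 3| < eps/3.
Take delta = eps/3. If 0 < |s − 3| < delta then |(3s - 10) + 1| = 3|s − 3| < 3·(eps/3) = eps.

delta = eps/3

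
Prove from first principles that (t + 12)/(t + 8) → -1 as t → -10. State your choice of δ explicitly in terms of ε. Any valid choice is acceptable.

Let ε > 0. We want δ > 0 with 0 < |t + 10| < δ ⇒ |(t + 12)/(t + 8) + 1| < ε.
Combining over a common denominator, (t + 12)/(t + 8) + 1 = [(t + 12)·(-2) − 2·(t + 8)] / [(-2)·(t + 8)] = -4(t + 10) / ((-2)(t + 8)).
So |(t + 12)/(t + 8) + 1| = 4|t + 10| / (2·|t + 8|).
Restrict δ ≤ 1. Then |t + 10| < 1 gives |t + 8| = |(t + 10) + (-2)| ≥ 2 − 1 = 1.
Hence |(t + 12)/(t + 8) + 1| < 4|t + 10|/(2·1) = 2|t + 10|, which is < ε once |t + 10| < (1/2)ε.
Take δ = min(1, (1/2)ε). Then 0 < |t + 10| < δ forces both bounds, so |(t + 12)/(t + 8) + 1| < ε.

δ = min(1, (1/2)ε)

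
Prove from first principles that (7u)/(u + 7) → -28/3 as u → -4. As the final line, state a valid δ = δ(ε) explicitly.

δ = min(3/2, (9/98)ε)

Fix ε > 0. We want δ > 0 with 0 < |u + 4| < δ ⇒ |(7u)/(u + 7) + 28/3| < ε.
Combining over a common denominator, (7u)/(u + 7) + 28/3 = [(7u)·3 − (-28)·(u + 7)] / [3·(u + 7)] = 49(u + 4) / (3(u + 7)).
So |(7u)/(u + 7) + 28/3| = 49|u + 4| / (3·|u + 7|).
Restrict δ ≤ 3/2. Then |u + 4| < 3/2 gives |u + 7| = |(u + 4) + 3| ≥ 3 − 3/2 = 3/2.
Hence |(7u)/(u + 7) + 28/3| < 49|u + 4|/(3·(3/2)) = (98/9)|u + 4|, which is < ε once |u + 4| < (9/98)ε.
Take δ = min(3/2, (9/98)ε). Then 0 < |u + 4| < δ forces both bounds, so |(7u)/(u + 7) + 28/3| < ε.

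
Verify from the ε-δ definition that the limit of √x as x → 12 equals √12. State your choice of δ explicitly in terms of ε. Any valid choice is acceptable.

δ = min(12, √12·ε)

Fix ε > 0. We want δ > 0 such that 0 < |x − 12| < δ implies |√x − √12| < ε.
Rationalise: √x − √12 = (x − 12)/(√x + √12), so |√x − √12| = |x − 12|/(√x + √12).
Restrict δ ≤ 12 so that |x − 12| < 12 forces x > 0, and then √x + √12 > √12.
Hence |√x − √12| < |x − 12|/√12, which is < ε once |x − 12| < √12·ε.
Take δ = min(12, √12·ε). If 0 < |x − 12| < δ then x > 0 and |√x − √12| < |x − 12|/√12 < ε.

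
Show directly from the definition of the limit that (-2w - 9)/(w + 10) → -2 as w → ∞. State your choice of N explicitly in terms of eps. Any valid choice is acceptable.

Let eps > 0 be given. We seek N > 0 such that w > N implies |(-2w - 9)/(w + 10) + 2| < eps.
(-2w - 9)/(w + 10) + 2 = ((-2w - 9) − (-2)(w + 10)) / ((w + 10)) = 11/((w + 10)).
For w > 0 we have w + 10 > w, so |(-2w - 9)/(w + 10) + 2| = 11/((w + 10)) < 11/(w) = 11/w.
Thus |(-2w - 9)/(w + 10) + 2| < eps whenever w > 11/eps.
Take N = 11/eps. If w > N then |(-2w - 9)/(w + 10) + 2| < 11/w < eps.

N = 11/eps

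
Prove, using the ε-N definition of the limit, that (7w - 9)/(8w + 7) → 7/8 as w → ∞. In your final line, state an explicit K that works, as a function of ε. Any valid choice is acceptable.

K = (121/64)/ε

Let ε > 0 be given. We seek K > 0 such that w > K implies |(7w - 9)/(8w + 7) − (7/8)| < ε.
(7w - 9)/(8w + 7) − (7/8) = (8(7w - 9) − 7(8w + 7)) / (8(8w + 7)) = -121/(8(8w + 7)).
For w > 0 we have 8w + 7 > 8w, so |(7w - 9)/(8w + 7) − (7/8)| = 121/(8(8w + 7)) < 121/(8·8w) = (121/64)/w.
Thus |(7w - 9)/(8w + 7) − (7/8)| < ε whenever w > (121/64)/ε.
Take K = (121/64)/ε. If w > K then |(7w - 9)/(8w + 7) − (7/8)| < (121/64)/w < ε.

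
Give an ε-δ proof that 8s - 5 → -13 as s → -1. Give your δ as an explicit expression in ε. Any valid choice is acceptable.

δ = ε/8

Let ε > 0 be given. We need δ > 0 so that 0 < |s + 1| < δ implies |(8s - 5) + 13| < ε.
|(8s - 5) + 13| = |8s + 8| = 8|s + 1|.
Thus it suffices that |s + 1| < ε/8.
Take δ = ε/8. If 0 < |s + 1| < δ then |(8s - 5) + 13| = 8|s + 1| < 8·(ε/8) = ε.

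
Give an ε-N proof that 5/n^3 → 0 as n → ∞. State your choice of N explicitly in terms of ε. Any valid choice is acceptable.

N = (5/ε)^{1/3}

Let ε > 0 be given. For n ≥ 1, |5/n^3 − 0| = 5/n^3.
5/n^3 < ε ⇔ n^3 > 5/ε ⇔ n > (5/ε)^{1/3}.
Take N = (5/ε)^{1/3}. Then n > N implies 5/n^3 < ε.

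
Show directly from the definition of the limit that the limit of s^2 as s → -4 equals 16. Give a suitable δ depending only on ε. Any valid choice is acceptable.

δ = min(2, ε/10)

Let ε > 0 be given. We seek δ > 0 with 0 < |s + 4| < δ ⇒ |s^2 − 16| < ε.
Factor: s^2 − 16 = (s + 4)(s - 4), so |s^2 − 16| = |s + 4|·|s - 4|.
Restrict δ ≤ 2. Then |s + 4| < 2 gives |s| < 6, so by the triangle inequality |s - 4| ≤ 6 + 4 = 10.
Hence |s^2 − 16| ≤ 10|s + 4|, which is < ε once |s + 4| < ε/10.
Take δ = min(2, ε/10). If 0 < |s + 4| < δ then both bounds hold and |s^2 − 16| ≤ 10|s + 4| < 10·(ε/10) = ε.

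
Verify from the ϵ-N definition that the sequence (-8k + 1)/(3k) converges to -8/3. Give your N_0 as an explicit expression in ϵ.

N_0 = (1/3)/ϵ

Fix ϵ > 0. For k ≥ 1, |(-8k + 1)/(3k) + 8/3| = |3|/(3(3k)) = 3/(3(3k)).
Since 3k ≥ 3k for k ≥ 1, this is ≤ 3/(3·3k) = (1/3)/k.
So |(-8k + 1)/(3k) + 8/3| < ϵ whenever k > (1/3)/ϵ.
Take N_0 = (1/3)/ϵ. If k > N_0 then |(-8k + 1)/(3k) + 8/3| ≤ (1/3)/k < ϵ.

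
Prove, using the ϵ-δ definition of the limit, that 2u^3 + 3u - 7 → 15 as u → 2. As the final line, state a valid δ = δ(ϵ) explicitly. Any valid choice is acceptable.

Suppose ϵ > 0. We want δ > 0 such that 0 < |u − 2| < δ implies |(2u^3 + 3u - 7) − 15| < ϵ.
(2u^3 + 3u - 7) − 15 = 2u^3 + 3u - 22 = (u − 2)(2u^2 + 4u + 11).
So |(2u^3 + 3u - 7) − 15| = |u − 2|·|2u^2 + 4u + 11|.
Assume first that |u − 2| < 1, so |u| < 3. Then |2u^2 + 4u + 11| ≤ 2·3^2 + 4·3 + 11 = 41.
Hence |(2u^3 + 3u - 7) − 15| ≤ 41|u − 2| < ϵ provided |u − 2| < ϵ/41.
Take δ = min(1, ϵ/41). Then 0 < |u − 2| < δ gives both |u − 2| < 1 and |u − 2| < ϵ/41, so |(2u^3 + 3u - 7) − 15| < ϵ.

δ = min(1, ϵ/41)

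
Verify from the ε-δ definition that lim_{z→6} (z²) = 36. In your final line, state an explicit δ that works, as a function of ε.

δ = min(1, ε/13)

Suppose ε > 0. We seek δ > 0 with 0 < |z − 6| < δ ⇒ |z² − 36| < ε.
Factor: z² − 36 = (z − 6)(z + 6), so |z² − 36| = |z − 6|·|z + 6|.
Restrict δ ≤ 1. Then |z − 6| < 1 gives |z| < 7, so by the triangle inequality |z + 6| ≤ 7 + 6 = 13.
Hence |z² − 36| ≤ 13|z − 6|, which is < ε once |z − 6| < ε/13.
Take δ = min(1, ε/13). If 0 < |z − 6| < δ then both bounds hold and |z² − 36| ≤ 13|z − 6| < 13·(ε/13) = ε.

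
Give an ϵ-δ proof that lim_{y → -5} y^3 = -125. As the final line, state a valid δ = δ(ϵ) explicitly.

Let ϵ > 0 be given. We seek δ > 0 with 0 < |y + 5| < δ ⇒ |y^3 + 125| < ϵ.
Factor: y^3 + 125 = (y + 5)(y^2 - 5y + 25), so |y^3 + 125| = |y + 5|·|y^2 - 5y + 25|.
Impose δ ≤ 2 so that |y| < 7; then |y^2 - 5y + 25| ≤ 109.
Hence |y^3 + 125| ≤ 109|y + 5|, which is < ϵ once |y + 5| < ϵ/109.
Take δ = min(2, ϵ/109). If 0 < |y + 5| < δ then both bounds hold and |y^3 + 125| ≤ 109|y + 5| < 109·(ϵ/109) = ϵ.

δ = min(2, ϵ/109)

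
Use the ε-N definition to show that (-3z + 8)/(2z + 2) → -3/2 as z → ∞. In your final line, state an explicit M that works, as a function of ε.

M = (11/2)/ε

Let ε > 0 be given. We seek M > 0 such that z > M implies |(-3z + 8)/(2z + 2) + 3/2| < ε.
(-3z + 8)/(2z + 2) + 3/2 = (2(-3z + 8) − (-3)(2z + 2)) / (2(2z + 2)) = 22/(2(2z + 2)).
For z > 0 we have 2z + 2 > 2z, so |(-3z + 8)/(2z + 2) + 3/2| = 22/(2(2z + 2)) < 22/(2·2z) = (11/2)/z.
Thus |(-3z + 8)/(2z + 2) + 3/2| < ε whenever z > (11/2)/ε.
Take M = (11/2)/ε. If z > M then |(-3z + 8)/(2z + 2) + 3/2| < (11/2)/z < ε.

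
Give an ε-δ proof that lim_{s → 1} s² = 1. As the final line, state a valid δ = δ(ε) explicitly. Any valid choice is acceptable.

δ = min(1, ε/3)

Let ε > 0. We seek δ > 0 with 0 < |s − 1| < δ ⇒ |s² − 1| < ε.
Factor: s² − 1 = (s − 1)(s + 1), so |s² − 1| = |s − 1|·|s + 1|.
Restrict δ ≤ 1. Then |s − 1| < 1 gives |s| < 2, so by the triangle inequality |s + 1| ≤ 2 + 1 = 3.
Hence |s² − 1| ≤ 3|s − 1|, which is < ε once |s − 1| < ε/3.
Take δ = min(1, ε/3). If 0 < |s − 1| < δ then both bounds hold and |s² − 1| ≤ 3|s − 1| < 3·(ε/3) = ε.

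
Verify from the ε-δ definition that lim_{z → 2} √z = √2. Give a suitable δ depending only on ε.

δ = min(2, √2·ε)

Suppose ε > 0. We want δ > 0 such that 0 < |z − 2| < δ implies |√z − √2| < ε.
Multiplying by the conjugate, |√z − √2| = |z − 2|/(√z + √2).
Restrict δ ≤ 2 so that |z − 2| < 2 forces z > 0, and then √z + √2 > √2.
Hence |√z − √2| < |z − 2|/√2, which is < ε once |z − 2| < √2·ε.
Take δ = min(2, √2·ε). If 0 < |z − 2| < δ then z > 0 and |√z − √2| < |z − 2|/√2 < ε.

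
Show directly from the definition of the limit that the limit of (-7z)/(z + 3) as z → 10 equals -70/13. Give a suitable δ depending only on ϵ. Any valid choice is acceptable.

δ = min(13/2, (169/42)ϵ)

Suppose ϵ > 0. We want δ > 0 with 0 < |z − 10| < δ ⇒ |(-7z)/(z + 3) + 70/13| < ϵ.
Combining over a common denominator, (-7z)/(z + 3) + 70/13 = [(-7z)·13 − (-70)·(z + 3)] / [13·(z + 3)] = -21(z − 10) / (13(z + 3)).
So |(-7z)/(z + 3) + 70/13| = 21|z − 10| / (13·|z + 3|).
Require δ ≤ 13/2, so |z + 3| ≥ |13| − |z − 10| > 13 − 13/2 = 13/2.
Hence |(-7z)/(z + 3) + 70/13| < 21|z − 10|/(13·(13/2)) = (42/169)|z − 10|, which is < ϵ once |z − 10| < (169/42)ϵ.
Take δ = min(13/2, (169/42)ϵ). Then 0 < |z − 10| < δ forces both bounds, so |(-7z)/(z + 3) + 70/13| < ϵ.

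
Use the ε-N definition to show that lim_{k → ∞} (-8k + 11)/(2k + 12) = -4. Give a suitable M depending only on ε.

Let ε > 0 be given. For k ≥ 1, |(-8k + 11)/(2k + 12) + 4| = |118|/(2(2k + 12)) = 118/(2(2k + 12)).
Since 2k + 12 ≥ 2k for k ≥ 1, this is ≤ 118/(2·2k) = (59/2)/k.
So |(-8k + 11)/(2k + 12) + 4| < ε whenever k > (59/2)/ε.
Take M = (59/2)/ε. If k > M then |(-8k + 11)/(2k + 12) + 4| ≤ (59/2)/k < ε.

M = (59/2)/ε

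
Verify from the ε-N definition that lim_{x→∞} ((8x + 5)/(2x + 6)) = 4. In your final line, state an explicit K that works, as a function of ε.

K = (19/2)/ε

Suppose ε > 0. We seek K > 0 such that x > K implies |(8x + 5)/(2x + 6) − 4| < ε.
(8x + 5)/(2x + 6) − 4 = (2(8x + 5) − 8(2x + 6)) / (2(2x + 6)) = -38/(2(2x + 6)).
For x > 0 we have 2x + 6 > 2x, so |(8x + 5)/(2x + 6) − 4| = 38/(2(2x + 6)) < 38/(2·2x) = (19/2)/x.
Thus |(8x + 5)/(2x + 6) − 4| < ε whenever x > (19/2)/ε.
Take K = (19/2)/ε. If x > K then |(8x + 5)/(2x + 6) − 4| < (19/2)/x < ε.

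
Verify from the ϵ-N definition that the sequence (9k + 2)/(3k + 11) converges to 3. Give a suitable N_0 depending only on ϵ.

N_0 = (31/3)/ϵ

Let ϵ > 0. For k ≥ 1, |(9k + 2)/(3k + 11) − 3| = |-93|/(3(3k + 11)) = 93/(3(3k + 11)).
Since 3k + 11 ≥ 3k for k ≥ 1, this is ≤ 93/(3·3k) = (31/3)/k.
So |(9k + 2)/(3k + 11) − 3| < ϵ whenever k > (31/3)/ϵ.
Take N_0 = (31/3)/ϵ. If k > N_0 then |(9k + 2)/(3k + 11) − 3| ≤ (31/3)/k < ϵ.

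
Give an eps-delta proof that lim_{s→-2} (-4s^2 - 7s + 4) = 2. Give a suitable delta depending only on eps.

Let eps > 0. We want delta > 0 such that 0 < |s + 2| < delta implies |(-4s^2 - 7s + 4) − 2| < eps.
(-4s^2 - 7s + 4) − 2 = -4s^2 - 7s + 2 = (s + 2)(-4s + 1).
So |(-4s^2 - 7s + 4) − 2| = |s + 2|·|-4s + 1|.
Require delta ≤ 1. Then |s + 2| < 1 gives |s| < 3, and by the triangle inequality |-4s + 1| ≤ 4·3 + 1 = 13.
Hence |(-4s^2 - 7s + 4) − 2| ≤ 13|s + 2| < eps provided |s + 2| < eps/13.
Choosing delta = min(1, eps/13) ensures both conditions, hence |(-4s^2 - 7s + 4) − 2| < eps.

delta = min(1, eps/13)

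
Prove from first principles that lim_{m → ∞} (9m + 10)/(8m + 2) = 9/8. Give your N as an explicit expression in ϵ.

N = (31/32)/ϵ

Let ϵ > 0 be given. For m ≥ 1, |(9m + 10)/(8m + 2) − (9/8)| = |62|/(8(8m + 2)) = 62/(8(8m + 2)).
Since 8m + 2 ≥ 8m for m ≥ 1, this is ≤ 62/(8·8m) = (31/32)/m.
So |(9m + 10)/(8m + 2) − (9/8)| < ϵ whenever m > (31/32)/ϵ.
Take N = (31/32)/ϵ. If m > N then |(9m + 10)/(8m + 2) − (9/8)| ≤ (31/32)/m < ϵ.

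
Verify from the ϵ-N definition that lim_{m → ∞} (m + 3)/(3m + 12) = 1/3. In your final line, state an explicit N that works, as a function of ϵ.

Let ϵ > 0. For m ≥ 1, |(m + 3)/(3m + 12) − (1/3)| = |-3|/(3(3m + 12)) = 3/(3(3m + 12)).
Since 3m + 12 ≥ 3m for m ≥ 1, this is ≤ 3/(3·3m) = (1/3)/m.
So |(m + 3)/(3m + 12) − (1/3)| < ϵ whenever m > (1/3)/ϵ.
Take N = (1/3)/ϵ. If m > N then |(m + 3)/(3m + 12) − (1/3)| ≤ (1/3)/m < ϵ.

N = (1/3)/ϵ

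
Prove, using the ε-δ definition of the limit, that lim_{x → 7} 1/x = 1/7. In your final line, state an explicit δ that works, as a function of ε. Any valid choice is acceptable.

δ = min(7/2, (49/2)ε)

Fix ε > 0. We seek δ > 0 such that 0 < |x − 7| < δ implies |1/x − (1/7)| < ε.
|1/x − (1/7)| = |7 − x|/(7·|x|) = |x − 7|/(7|x|).
Restrict δ ≤ 7/2. Then |x − 7| < 7/2 gives |x| > 7/2, so 7|x| > 49/2.
Then |1/x − (1/7)| < |x − 7|/(49/2), which is < ε when |x − 7| < (49/2)ε.
Take δ = min(7/2, (49/2)ε). Then 0 < |x − 7| < δ gives both |x − 7| < 7/2 and |x − 7| < (49/2)ε, so |1/x − (1/7)| < ε.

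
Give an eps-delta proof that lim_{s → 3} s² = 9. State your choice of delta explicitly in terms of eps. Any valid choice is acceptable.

delta = min(1, eps/7)

Fix eps > 0. We seek delta > 0 with 0 < |s − 3| < delta ⇒ |s² − 9| < eps.
Factor: s² − 9 = (s − 3)(s + 3), so |s² − 9| = |s − 3|·|s + 3|.
Impose delta ≤ 1 so that |s| < 4; then |s + 3| ≤ 7.
Hence |s² − 9| ≤ 7|s − 3|, which is < eps once |s − 3| < eps/7.
Take delta = min(1, eps/7). If 0 < |s − 3| < delta then both bounds hold and |s² − 9| ≤ 7|s − 3| < 7·(eps/7) = eps.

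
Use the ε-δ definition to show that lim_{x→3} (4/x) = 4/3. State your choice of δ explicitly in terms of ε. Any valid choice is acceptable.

Let ε > 0. We seek δ > 0 such that 0 < |x − 3| < δ implies |4/x − (4/3)| < ε.
|4/x − (4/3)| = 4·|3 − x|/(3·|x|) = 4|x − 3|/(3|x|).
Restrict δ ≤ 3/2. Then |x − 3| < 3/2 gives |x| > 3/2, so 3|x| > 9/2.
Then |4/x − (4/3)| < 4|x − 3|/(9/2), which is < ε when |x − 3| < (9/8)ε.
Take δ = min(3/2, (9/8)ε). Then 0 < |x − 3| < δ gives both |x − 3| < 3/2 and |x − 3| < (9/8)ε, so |4/x − (4/3)| < ε.

δ = min(3/2, (9/8)ε)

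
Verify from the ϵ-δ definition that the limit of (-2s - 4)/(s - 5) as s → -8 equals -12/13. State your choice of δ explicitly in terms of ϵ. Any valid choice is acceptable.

Suppose ϵ > 0. We want δ > 0 with 0 < |s + 8| < δ ⇒ |(-2s - 4)/(s - 5) + 12/13| < ϵ.
Combining over a common denominator, (-2s - 4)/(s - 5) + 12/13 = [(-2s - 4)·(-13) − 12·(s - 5)] / [(-13)·(s - 5)] = 14(s + 8) / ((-13)(s - 5)).
So |(-2s - 4)/(s - 5) + 12/13| = 14|s + 8| / (13·|s − 5|).
Restrict δ ≤ 13/2. Then |s + 8| < 13/2 gives |s − 5| = |(s + 8) + (-13)| ≥ 13 − 13/2 = 13/2.
Hence |(-2s - 4)/(s - 5) + 12/13| < 14|s + 8|/(13·(13/2)) = (28/169)|s + 8|, which is < ϵ once |s + 8| < (169/28)ϵ.
Take δ = min(13/2, (169/28)ϵ). Then 0 < |s + 8| < δ forces both bounds, so |(-2s - 4)/(s - 5) + 12/13| < ϵ.

δ = min(13/2, (169/28)ϵ)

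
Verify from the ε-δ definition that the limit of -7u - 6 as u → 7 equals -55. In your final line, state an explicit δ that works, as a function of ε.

δ = ε/7

Suppose ε > 0. We need δ > 0 so that 0 < |u − 7| < δ implies |(-7u - 6) + 55| < ε.
|(-7u - 6) + 55| = |-7u + 49| = 7|u − 7|.
Thus it suffices that |u − 7| < ε/7.
Take δ = ε/7. If 0 < |u − 7| < δ then |(-7u - 6) + 55| = 7|u − 7| < 7·(ε/7) = ε.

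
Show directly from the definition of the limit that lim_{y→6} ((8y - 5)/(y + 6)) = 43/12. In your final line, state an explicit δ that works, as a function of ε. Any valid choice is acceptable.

Let ε > 0 be given. We want δ > 0 with 0 < |y − 6| < δ ⇒ |(8y - 5)/(y + 6) − (43/12)| < ε.
Combining over a common denominator, (8y - 5)/(y + 6) − (43/12) = [(8y - 5)·12 − 43·(y + 6)] / [12·(y + 6)] = 53(y − 6) / (12(y + 6)).
So |(8y - 5)/(y + 6) − (43/12)| = 53|y − 6| / (12·|y + 6|).
Require δ ≤ 6, so |y + 6| ≥ |12| − |y − 6| > 12 − 6 = 6.
Hence |(8y - 5)/(y + 6) − (43/12)| < 53|y − 6|/(12·6) = (53/72)|y − 6|, which is < ε once |y − 6| < (72/53)ε.
Take δ = min(6, (72/53)ε). Then 0 < |y − 6| < δ forces both bounds, so |(8y - 5)/(y + 6) − (43/12)| < ε.

δ = min(6, (72/53)ε)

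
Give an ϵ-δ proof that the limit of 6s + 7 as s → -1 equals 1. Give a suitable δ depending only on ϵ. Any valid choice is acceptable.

Fix ϵ > 0. We need δ > 0 so that 0 < |s + 1| < δ implies |(6s + 7) − 1| < ϵ.
Since (6s + 7) − 1 = 6(s + 1), we have |(6s + 7) − 1| = 6|s + 1|.
So 6|s + 1| < ϵ exactly when |s + 1| < ϵ/6.
Choosing δ = ϵ/6 gives |(6s + 7) − 1| = 6|s + 1| < ϵ whenever |s + 1| < δ.

δ = ϵ/6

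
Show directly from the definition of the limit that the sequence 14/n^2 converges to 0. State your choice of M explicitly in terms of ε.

M = (14/ε)^{1/2}

Let ε > 0 be given. For n ≥ 1, |14/n^2 − 0| = 14/n^2.
14/n^2 < ε ⇔ n^2 > 14/ε ⇔ n > (14/ε)^{1/2}.
Take M = (14/ε)^{1/2}. Then n > M implies 14/n^2 < ε.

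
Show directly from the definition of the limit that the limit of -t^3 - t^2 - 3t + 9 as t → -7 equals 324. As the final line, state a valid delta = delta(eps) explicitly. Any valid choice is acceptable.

Fix eps > 0. We want delta > 0 such that 0 < |t + 7| < delta implies |(-t^3 - t^2 - 3t + 9) − 324| < eps.
(-t^3 - t^2 - 3t + 9) − 324 = -t^3 - t^2 - 3t - 315 = (t + 7)(-t^2 + 6t - 45).
So |(-t^3 - t^2 - 3t + 9) − 324| = |t + 7|·|-t^2 + 6t - 45|.
Require delta ≤ 1. Then |t + 7| < 1 gives |t| < 8, and by the triangle inequality |-t^2 + 6t - 45| ≤ 8^2 + 6·8 + 45 = 157.
Hence |(-t^3 - t^2 - 3t + 9) − 324| ≤ 157|t + 7| < eps provided |t + 7| < eps/157.
Take delta = min(1, eps/157). Then 0 < |t + 7| < delta gives both |t + 7| < 1 and |t + 7| < eps/157, so |(-t^3 - t^2 - 3t + 9) − 324| < eps.

delta = min(1, eps/157)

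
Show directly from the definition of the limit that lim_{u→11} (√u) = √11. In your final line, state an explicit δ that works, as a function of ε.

δ = min(11, √11·ε)

Suppose ε > 0. We want δ > 0 such that 0 < |u − 11| < δ implies |√u − √11| < ε.
Rationalise: √u − √11 = (u − 11)/(√u + √11), so |√u − √11| = |u − 11|/(√u + √11).
Restrict δ ≤ 11 so that |u − 11| < 11 forces u > 0, and then √u + √11 > √11.
Hence |√u − √11| < |u − 11|/√11, which is < ε once |u − 11| < √11·ε.
Take δ = min(11, √11·ε). If 0 < |u − 11| < δ then u > 0 and |√u − √11| < |u − 11|/√11 < ε.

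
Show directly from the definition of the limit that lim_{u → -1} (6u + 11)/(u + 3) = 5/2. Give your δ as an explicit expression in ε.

δ = min(1, (2/7)ε)

Let ε > 0 be given. We want δ > 0 with 0 < |u + 1| < δ ⇒ |(6u + 11)/(u + 3) − (5/2)| < ε.
Combining over a common denominator, (6u + 11)/(u + 3) − (5/2) = [(6u + 11)·2 − 5·(u + 3)] / [2·(u + 3)] = 7(u + 1) / (2(u + 3)).
So |(6u + 11)/(u + 3) − (5/2)| = 7|u + 1| / (2·|u + 3|).
Restrict δ ≤ 1. Then |u + 1| < 1 gives |u + 3| = |(u + 1) + 2| ≥ 2 − 1 = 1.
Hence |(6u + 11)/(u + 3) − (5/2)| < 7|u + 1|/(2·1) = (7/2)|u + 1|, which is < ε once |u + 1| < (2/7)ε.
Take δ = min(1, (2/7)ε). Then 0 < |u + 1| < δ forces both bounds, so |(6u + 11)/(u + 3) − (5/2)| < ε.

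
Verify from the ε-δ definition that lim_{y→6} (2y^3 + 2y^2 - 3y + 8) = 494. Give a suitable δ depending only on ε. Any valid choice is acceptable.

Suppose ε > 0. We want δ > 0 such that 0 < |y − 6| < δ implies |(2y^3 + 2y^2 - 3y + 8) − 494| < ε.
(2y^3 + 2y^2 - 3y + 8) − 494 = 2y^3 + 2y^2 - 3y - 486 = (y − 6)(2y^2 + 14y + 81).
So |(2y^3 + 2y^2 - 3y + 8) − 494| = |y − 6|·|2y^2 + 14y + 81|.
Assume first that |y − 6| < 1, so |y| < 7. Then |2y^2 + 14y + 81| ≤ 2·7^2 + 14·7 + 81 = 277.
Hence |(2y^3 + 2y^2 - 3y + 8) − 494| ≤ 277|y − 6| < ε provided |y − 6| < ε/277.
Choosing δ = min(1, ε/277) ensures both conditions, hence |(2y^3 + 2y^2 - 3y + 8) − 494| < ε.

δ = min(1, ε/277)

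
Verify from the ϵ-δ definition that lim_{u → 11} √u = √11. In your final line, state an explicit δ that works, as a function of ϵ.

Fix ϵ > 0. We want δ > 0 such that 0 < |u − 11| < δ implies |√u − √11| < ϵ.
Rationalise: √u − √11 = (u − 11)/(√u + √11), so |√u − √11| = |u − 11|/(√u + √11).
Restrict δ ≤ 11 so that |u − 11| < 11 forces u > 0, and then √u + √11 > √11.
Hence |√u − √11| < |u − 11|/√11, which is < ϵ once |u − 11| < √11·ϵ.
Take δ = min(11, √11·ϵ). If 0 < |u − 11| < δ then u > 0 and |√u − √11| < |u − 11|/√11 < ϵ.

δ = min(11, √11·ϵ)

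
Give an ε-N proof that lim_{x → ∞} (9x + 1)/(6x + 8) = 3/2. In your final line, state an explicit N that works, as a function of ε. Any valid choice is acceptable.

Let ε > 0 be given. We seek N > 0 such that x > N implies |(9x + 1)/(6x + 8) − (3/2)| < ε.
(9x + 1)/(6x + 8) − (3/2) = (6(9x + 1) − 9(6x + 8)) / (6(6x + 8)) = -66/(6(6x + 8)).
For x > 0 we have 6x + 8 > 6x, so |(9x + 1)/(6x + 8) − (3/2)| = 66/(6(6x + 8)) < 66/(6·6x) = (11/6)/x.
Thus |(9x + 1)/(6x + 8) − (3/2)| < ε whenever x > (11/6)/ε.
Take N = (11/6)/ε. If x > N then |(9x + 1)/(6x + 8) − (3/2)| < (11/6)/x < ε.

N = (11/6)/ε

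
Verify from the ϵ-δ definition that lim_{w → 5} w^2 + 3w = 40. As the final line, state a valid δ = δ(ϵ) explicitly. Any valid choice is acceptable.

δ = min(1, ϵ/14)

Let ϵ > 0. We want δ > 0 such that 0 < |w − 5| < δ implies |(w^2 + 3w) − 40| < ϵ.
(w^2 + 3w) − 40 = w^2 + 3w - 40 = (w − 5)(w + 8).
So |(w^2 + 3w) − 40| = |w − 5|·|w + 8|.
Require δ ≤ 1. Then |w − 5| < 1 gives |w| < 6, and by the triangle inequality |w + 8| ≤ 6 + 8 = 14.
Hence |(w^2 + 3w) − 40| ≤ 14|w − 5| < ϵ provided |w − 5| < ϵ/14.
Take δ = min(1, ϵ/14). Then 0 < |w − 5| < δ gives both |w − 5| < 1 and |w − 5| < ϵ/14, so |(w^2 + 3w) − 40| < ϵ.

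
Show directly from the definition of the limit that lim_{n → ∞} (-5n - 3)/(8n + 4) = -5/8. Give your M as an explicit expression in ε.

Let ε > 0 be given. For n ≥ 1, |(-5n - 3)/(8n + 4) + 5/8| = |-4|/(8(8n + 4)) = 4/(8(8n + 4)).
Since 8n + 4 ≥ 8n for n ≥ 1, this is ≤ 4/(8·8n) = (1/16)/n.
So |(-5n - 3)/(8n + 4) + 5/8| < ε whenever n > (1/16)/ε.
Take M = (1/16)/ε. If n > M then |(-5n - 3)/(8n + 4) + 5/8| ≤ (1/16)/n < ε.

M = (1/16)/ε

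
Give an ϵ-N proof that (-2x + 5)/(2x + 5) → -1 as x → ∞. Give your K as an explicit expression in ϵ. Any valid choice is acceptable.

K = 5/ϵ

Let ϵ > 0 be given. We seek K > 0 such that x > K implies |(-2x + 5)/(2x + 5) + 1| < ϵ.
(-2x + 5)/(2x + 5) + 1 = (2(-2x + 5) − (-2)(2x + 5)) / (2(2x + 5)) = 20/(2(2x + 5)).
For x > 0 we have 2x + 5 > 2x, so |(-2x + 5)/(2x + 5) + 1| = 20/(2(2x + 5)) < 20/(2·2x) = 5/x.
Thus |(-2x + 5)/(2x + 5) + 1| < ϵ whenever x > 5/ϵ.
Take K = 5/ϵ. If x > K then |(-2x + 5)/(2x + 5) + 1| < 5/x < ϵ.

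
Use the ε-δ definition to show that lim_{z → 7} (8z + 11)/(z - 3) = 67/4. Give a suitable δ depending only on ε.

Let ε > 0 be given. We want δ > 0 with 0 < |z − 7| < δ ⇒ |(8z + 11)/(z - 3) − (67/4)| < ε.
Combining over a common denominator, (8z + 11)/(z - 3) − (67/4) = [(8z + 11)·4 − 67·(z - 3)] / [4·(z - 3)] = -35(z − 7) / (4(z - 3)).
So |(8z + 11)/(z - 3) − (67/4)| = 35|z − 7| / (4·|z − 3|).
Restrict δ ≤ 2. Then |z − 7| < 2 gives |z − 3| = |(z − 7) + 4| ≥ 4 − 2 = 2.
Hence |(8z + 11)/(z - 3) − (67/4)| < 35|z − 7|/(4·2) = (35/8)|z − 7|, which is < ε once |z − 7| < (8/35)ε.
Take δ = min(2, (8/35)ε). Then 0 < |z − 7| < δ forces both bounds, so |(8z + 11)/(z - 3) − (67/4)| < ε.

δ = min(2, (8/35)ε)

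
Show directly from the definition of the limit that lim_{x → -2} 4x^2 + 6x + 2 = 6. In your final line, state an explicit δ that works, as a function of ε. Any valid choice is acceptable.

δ = min(2, ε/18)

Let ε > 0. We want δ > 0 such that 0 < |x + 2| < δ implies |(4x^2 + 6x + 2) − 6| < ε.
(4x^2 + 6x + 2) − 6 = 4x^2 + 6x - 4 = (x + 2)(4x - 2).
So |(4x^2 + 6x + 2) − 6| = |x + 2|·|4x - 2|.
Assume first that |x + 2| < 2, so |x| < 4. Then |4x - 2| ≤ 4·4 + 2 = 18.
Hence |(4x^2 + 6x + 2) − 6| ≤ 18|x + 2| < ε provided |x + 2| < ε/18.
Choosing δ = min(2, ε/18) ensures both conditions, hence |(4x^2 + 6x + 2) − 6| < ε.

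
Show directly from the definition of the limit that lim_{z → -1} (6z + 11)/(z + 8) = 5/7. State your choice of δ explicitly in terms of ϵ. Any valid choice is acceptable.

Suppose ϵ > 0. We want δ > 0 with 0 < |z + 1| < δ ⇒ |(6z + 11)/(z + 8) − (5/7)| < ϵ.
Combining over a common denominator, (6z + 11)/(z + 8) − (5/7) = [(6z + 11)·7 − 5·(z + 8)] / [7·(z + 8)] = 37(z + 1) / (7(z + 8)).
So |(6z + 11)/(z + 8) − (5/7)| = 37|z + 1| / (7·|z + 8|).
Require δ ≤ 7/2, so |z + 8| ≥ |7| − |z + 1| > 7 − 7/2 = 7/2.
Hence |(6z + 11)/(z + 8) − (5/7)| < 37|z + 1|/(7·(7/2)) = (74/49)|z + 1|, which is < ϵ once |z + 1| < (49/74)ϵ.
Take δ = min(7/2, (49/74)ϵ). Then 0 < |z + 1| < δ forces both bounds, so |(6z + 11)/(z + 8) − (5/7)| < ϵ.

δ = min(7/2, (49/74)ϵ)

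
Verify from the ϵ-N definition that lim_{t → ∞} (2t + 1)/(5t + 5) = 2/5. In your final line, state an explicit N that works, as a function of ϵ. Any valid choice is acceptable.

Let ϵ > 0. We seek N > 0 such that t > N implies |(2t + 1)/(5t + 5) − (2/5)| < ϵ.
(2t + 1)/(5t + 5) − (2/5) = (5(2t + 1) − 2(5t + 5)) / (5(5t + 5)) = -5/(5(5t + 5)).
For t > 0 we have 5t + 5 > 5t, so |(2t + 1)/(5t + 5) − (2/5)| = 5/(5(5t + 5)) < 5/(5·5t) = (1/5)/t.
Thus |(2t + 1)/(5t + 5) − (2/5)| < ϵ whenever t > (1/5)/ϵ.
Take N = (1/5)/ϵ. If t > N then |(2t + 1)/(5t + 5) − (2/5)| < (1/5)/t < ϵ.

N = (1/5)/ϵ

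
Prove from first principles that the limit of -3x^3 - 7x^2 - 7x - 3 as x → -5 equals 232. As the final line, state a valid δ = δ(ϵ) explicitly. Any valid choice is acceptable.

δ = min(1, ϵ/203)

Let ϵ > 0 be given. We want δ > 0 such that 0 < |x + 5| < δ implies |(-3x^3 - 7x^2 - 7x - 3) − 232| < ϵ.
(-3x^3 - 7x^2 - 7x - 3) − 232 = -3x^3 - 7x^2 - 7x - 235 = (x + 5)(-3x^2 + 8x - 47).
So |(-3x^3 - 7x^2 - 7x - 3) − 232| = |x + 5|·|-3x^2 + 8x - 47|.
Assume first that |x + 5| < 1, so |x| < 6. Then |-3x^2 + 8x - 47| ≤ 3·6^2 + 8·6 + 47 = 203.
Hence |(-3x^3 - 7x^2 - 7x - 3) − 232| ≤ 203|x + 5| < ϵ provided |x + 5| < ϵ/203.
Take δ = min(1, ϵ/203). Then 0 < |x + 5| < δ gives both |x + 5| < 1 and |x + 5| < ϵ/203, so |(-3x^3 - 7x^2 - 7x - 3) − 232| < ϵ.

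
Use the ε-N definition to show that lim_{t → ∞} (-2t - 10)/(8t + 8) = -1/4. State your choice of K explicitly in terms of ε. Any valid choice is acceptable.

K = 1/ε

Suppose ε > 0. We seek K > 0 such that t > K implies |(-2t - 10)/(8t + 8) + 1/4| < ε.
(-2t - 10)/(8t + 8) + 1/4 = (8(-2t - 10) − (-2)(8t + 8)) / (8(8t + 8)) = -64/(8(8t + 8)).
For t > 0 we have 8t + 8 > 8t, so |(-2t - 10)/(8t + 8) + 1/4| = 64/(8(8t + 8)) < 64/(8·8t) = 1/t.
Thus |(-2t - 10)/(8t + 8) + 1/4| < ε whenever t > 1/ε.
Take K = 1/ε. If t > K then |(-2t - 10)/(8t + 8) + 1/4| < 1/t < ε.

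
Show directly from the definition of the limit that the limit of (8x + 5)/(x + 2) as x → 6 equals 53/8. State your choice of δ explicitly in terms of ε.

Let ε > 0 be given. We want δ > 0 with 0 < |x − 6| < δ ⇒ |(8x + 5)/(x + 2) − (53/8)| < ε.
Combining over a common denominator, (8x + 5)/(x + 2) − (53/8) = [(8x + 5)·8 − 53·(x + 2)] / [8·(x + 2)] = 11(x − 6) / (8(x + 2)).
So |(8x + 5)/(x + 2) − (53/8)| = 11|x − 6| / (8·|x + 2|).
Restrict δ ≤ 4. Then |x − 6| < 4 gives |x + 2| = |(x − 6) + 8| ≥ 8 − 4 = 4.
Hence |(8x + 5)/(x + 2) − (53/8)| < 11|x − 6|/(8·4) = (11/32)|x − 6|, which is < ε once |x − 6| < (32/11)ε.
Take δ = min(4, (32/11)ε). Then 0 < |x − 6| < δ forces both bounds, so |(8x + 5)/(x + 2) − (53/8)| < ε.

δ = min(4, (32/11)ε)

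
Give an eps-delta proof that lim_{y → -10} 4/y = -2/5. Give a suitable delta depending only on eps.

delta = min(5, (25/2)eps)

Let eps > 0 be given. We seek delta > 0 such that 0 < |y + 10| < delta implies |4/y + 2/5| < eps.
|4/y + 2/5| = 4·|-10 − y|/(10·|y|) = 4|y + 10|/(10|y|).
Restrict delta ≤ 5. Then |y + 10| < 5 gives |y| > 5, so 10|y| > 50.
Then |4/y + 2/5| < 4|y + 10|/50, which is < eps when |y + 10| < (25/2)eps.
Take delta = min(5, (25/2)eps). Then 0 < |y + 10| < delta gives both |y + 10| < 5 and |y + 10| < (25/2)eps, so |4/y + 2/5| < eps.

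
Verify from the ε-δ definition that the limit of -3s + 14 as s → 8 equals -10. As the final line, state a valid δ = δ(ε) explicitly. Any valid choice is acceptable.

δ = ε/3

Let ε > 0 be given. We need δ > 0 so that 0 < |s − 8| < δ implies |(-3s + 14) + 10| < ε.
|(-3s + 14) + 10| = |-3s + 24| = 3|s − 8|.
Thus it suffices that |s − 8| < ε/3.
Take δ = ε/3. If 0 < |s − 8| < δ then |(-3s + 14) + 10| = 3|s − 8| < 3·(ε/3) = ε.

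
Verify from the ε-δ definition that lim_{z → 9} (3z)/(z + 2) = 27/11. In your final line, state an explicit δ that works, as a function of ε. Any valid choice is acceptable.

δ = min(11/2, (121/12)ε)

Fix ε > 0. We want δ > 0 with 0 < |z − 9| < δ ⇒ |(3z)/(z + 2) − (27/11)| < ε.
Combining over a common denominator, (3z)/(z + 2) − (27/11) = [(3z)·11 − 27·(z + 2)] / [11·(z + 2)] = 6(z − 9) / (11(z + 2)).
So |(3z)/(z + 2) − (27/11)| = 6|z − 9| / (11·|z + 2|).
Require δ ≤ 11/2, so |z + 2| ≥ |11| − |z − 9| > 11 − 11/2 = 11/2.
Hence |(3z)/(z + 2) − (27/11)| < 6|z − 9|/(11·(11/2)) = (12/121)|z − 9|, which is < ε once |z − 9| < (121/12)ε.
Take δ = min(11/2, (121/12)ε). Then 0 < |z − 9| < δ forces both bounds, so |(3z)/(z + 2) − (27/11)| < ε.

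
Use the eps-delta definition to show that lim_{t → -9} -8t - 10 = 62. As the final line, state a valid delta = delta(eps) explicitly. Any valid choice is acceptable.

delta = eps/8

Let eps > 0. We need delta > 0 so that 0 < |t + 9| < delta implies |(-8t - 10) − 62| < eps.
Since (-8t - 10) − 62 = -8(t + 9), we have |(-8t - 10) − 62| = 8|t + 9|.
So 8|t + 9| < eps exactly when |t + 9| < eps/8.
Choosing delta = eps/8 gives |(-8t - 10) − 62| = 8|t + 9| < eps whenever |t + 9| < delta.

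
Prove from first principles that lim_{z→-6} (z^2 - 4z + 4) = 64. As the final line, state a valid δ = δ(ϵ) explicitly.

Fix ϵ > 0. We want δ > 0 such that 0 < |z + 6| < δ implies |(z^2 - 4z + 4) − 64| < ϵ.
(z^2 - 4z + 4) − 64 = z^2 - 4z - 60 = (z + 6)(z - 10).
So |(z^2 - 4z + 4) − 64| = |z + 6|·|z - 10|.
Assume first that |z + 6| < 1, so |z| < 7. Then |z - 10| ≤ 7 + 10 = 17.
Hence |(z^2 - 4z + 4) − 64| ≤ 17|z + 6| < ϵ provided |z + 6| < ϵ/17.
Take δ = min(1, ϵ/17). Then 0 < |z + 6| < δ gives both |z + 6| < 1 and |z + 6| < ϵ/17, so |(z^2 - 4z + 4) − 64| < ϵ.

δ = min(1, ϵ/17)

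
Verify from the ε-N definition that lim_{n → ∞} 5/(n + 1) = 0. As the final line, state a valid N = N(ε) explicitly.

N = 5/ε

Let ε > 0. For n ≥ 1, |5/(n + 1) − 0| = 5/(n + 1) ≤ 5/n.
We need 5/n < ε, i.e. n > 5/ε.
Take N = 5/ε. If n > N then |5/(n + 1)| ≤ 5/n < ε.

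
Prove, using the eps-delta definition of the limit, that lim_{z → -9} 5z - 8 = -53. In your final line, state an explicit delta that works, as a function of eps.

Let eps > 0. We need delta > 0 so that 0 < |z + 9| < delta implies |(5z - 8) + 53| < eps.
Since (5z - 8) + 53 = 5(z + 9), we have |(5z - 8) + 53| = 5|z + 9|.
So 5|z + 9| < eps exactly when |z + 9| < eps/5.
Take delta = eps/5. If 0 < |z + 9| < delta then |(5z - 8) + 53| = 5|z + 9| < 5·(eps/5) = eps.

delta = eps/5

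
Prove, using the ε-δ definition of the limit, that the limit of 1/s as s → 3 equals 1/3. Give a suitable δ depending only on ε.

δ = min(3/2, (9/2)ε)

Suppose ε > 0. We seek δ > 0 such that 0 < |s − 3| < δ implies |1/s − (1/3)| < ε.
|1/s − (1/3)| = |3 − s|/(3·|s|) = |s − 3|/(3|s|).
Require δ ≤ 3/2 so that |s| > 3 − 3/2 = 3/2, hence 3|s| > 9/2.
Then |1/s − (1/3)| < |s − 3|/(9/2), which is < ε when |s − 3| < (9/2)ε.
Take δ = min(3/2, (9/2)ε). Then 0 < |s − 3| < δ gives both |s − 3| < 3/2 and |s − 3| < (9/2)ε, so |1/s − (1/3)| < ε.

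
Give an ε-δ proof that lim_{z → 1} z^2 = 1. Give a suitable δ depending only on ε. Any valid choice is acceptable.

δ = min(1, ε/3)

Fix ε > 0. We seek δ > 0 with 0 < |z − 1| < δ ⇒ |z^2 − 1| < ε.
Factor: z^2 − 1 = (z − 1)(z + 1), so |z^2 − 1| = |z − 1|·|z + 1|.
Impose δ ≤ 1 so that |z| < 2; then |z + 1| ≤ 3.
Hence |z^2 − 1| ≤ 3|z − 1|, which is < ε once |z − 1| < ε/3.
Take δ = min(1, ε/3). If 0 < |z − 1| < δ then both bounds hold and |z^2 − 1| ≤ 3|z − 1| < 3·(ε/3) = ε.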